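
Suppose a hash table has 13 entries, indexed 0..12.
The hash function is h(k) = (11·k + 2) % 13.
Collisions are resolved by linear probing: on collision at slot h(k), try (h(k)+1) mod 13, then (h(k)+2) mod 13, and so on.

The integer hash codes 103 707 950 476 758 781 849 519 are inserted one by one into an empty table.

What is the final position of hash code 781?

1

103 hashes to 4; slot 4 is free → place at 4.
707 hashes to 5; slot 5 is free → place at 5.
950 hashes to 0; slot 0 is free → place at 0.
476 hashes to 12; slot 12 is free → place at 12.
758 hashes to 7; slot 7 is free → place at 7.
781 hashes to 0; 0 taken → place at 1.
849 hashes to 7; 7 taken → place at 8.
519 hashes to 4; 4,5 taken → place at 6.
Table: [950, 781, -, -, 103, 707, 519, 758, 849, -, -, -, 476]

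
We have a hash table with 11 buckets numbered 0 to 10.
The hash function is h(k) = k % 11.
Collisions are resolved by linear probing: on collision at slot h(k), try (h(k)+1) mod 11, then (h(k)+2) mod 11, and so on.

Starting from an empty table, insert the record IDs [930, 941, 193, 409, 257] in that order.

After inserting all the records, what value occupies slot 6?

Insert 930: h=6, slot 6 empty => index 6.
Insert 941: h=6, slot 6 occupied => index 7.
Insert 193: h=6, slots 6,7 occupied => index 8.
Insert 409: h=2, slot 2 empty => index 2.
Insert 257: h=4, slot 4 empty => index 4.
Table: [-, -, 409, -, 257, -, 930, 941, 193, -, -]

930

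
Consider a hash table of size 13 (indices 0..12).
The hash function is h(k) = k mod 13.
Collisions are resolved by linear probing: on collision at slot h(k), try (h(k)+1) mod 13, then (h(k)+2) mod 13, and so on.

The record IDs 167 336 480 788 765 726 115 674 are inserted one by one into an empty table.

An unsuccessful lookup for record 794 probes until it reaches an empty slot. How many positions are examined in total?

167 hashes to 11; slot 11 is free => place at 11.
336 hashes to 11; 11 taken => place at 12.
480 hashes to 12; 12 taken => place at 0.
788 hashes to 8; slot 8 is free => place at 8.
765 hashes to 11; 11,12,0 taken => place at 1.
726 hashes to 11; 11,12,0,1 taken => place at 2.
115 hashes to 11; 11,12,0,1,2 taken => place at 3.
674 hashes to 11; 11,12,0,1,2,3 taken => place at 4.
Table: [480, 765, 726, 115, 674, _, _, _, 788, _, _, 167, 336]
Lookup 794: h=1, probe 1,2,3,4,5 → slot 5 empty, not found.

5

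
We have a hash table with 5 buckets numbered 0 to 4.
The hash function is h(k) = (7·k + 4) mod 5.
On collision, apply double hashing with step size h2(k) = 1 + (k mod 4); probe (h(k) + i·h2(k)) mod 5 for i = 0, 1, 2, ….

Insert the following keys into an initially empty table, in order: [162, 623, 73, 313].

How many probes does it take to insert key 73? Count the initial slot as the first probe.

2

Insert 162: h=3, slot 3 empty → index 3.
Insert 623: h=0, slot 0 empty → index 0.
Insert 73: h=0, h2=2, slot 0 occupied → index 2.
Insert 313: h=0, h2=2, slots 0,2 occupied → index 4.
Table: [623, ∅, 73, 162, 313]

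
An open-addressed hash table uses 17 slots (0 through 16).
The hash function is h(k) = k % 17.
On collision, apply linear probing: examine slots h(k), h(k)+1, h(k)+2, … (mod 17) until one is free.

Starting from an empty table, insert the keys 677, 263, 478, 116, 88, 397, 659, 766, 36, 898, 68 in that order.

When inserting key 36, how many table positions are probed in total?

3

677: h=14 → slot 14
263: h=8 → slot 8
478: h=2 → slot 2
116: h=14, probe 14,15 → slot 15
88: h=3 → slot 3
397: h=6 → slot 6
659: h=13 → slot 13
766: h=1 → slot 1
36: h=2, probe 2,3,4 → slot 4
898: h=14, probe 14,15,16 → slot 16
68: h=0 → slot 0
Table: [68, 766, 478, 88, 36, —, 397, —, 263, —, —, —, —, 659, 677, 116, 898]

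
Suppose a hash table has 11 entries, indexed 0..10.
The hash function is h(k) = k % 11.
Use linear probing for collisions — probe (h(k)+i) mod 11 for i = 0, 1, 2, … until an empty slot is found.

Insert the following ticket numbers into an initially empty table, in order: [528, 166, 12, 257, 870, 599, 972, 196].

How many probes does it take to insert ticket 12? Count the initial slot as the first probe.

Insert 528: h=0, slot 0 empty -> index 0.
Insert 166: h=1, slot 1 empty -> index 1.
Insert 12: h=1, slot 1 occupied -> index 2.
Insert 257: h=4, slot 4 empty -> index 4.
Insert 870: h=1, slots 1,2 occupied -> index 3.
Insert 599: h=5, slot 5 empty -> index 5.
Insert 972: h=4, slots 4,5 occupied -> index 6.
Insert 196: h=9, slot 9 empty -> index 9.
Table: [528, 166, 12, 870, 257, 599, 972, —, —, 196, —]

2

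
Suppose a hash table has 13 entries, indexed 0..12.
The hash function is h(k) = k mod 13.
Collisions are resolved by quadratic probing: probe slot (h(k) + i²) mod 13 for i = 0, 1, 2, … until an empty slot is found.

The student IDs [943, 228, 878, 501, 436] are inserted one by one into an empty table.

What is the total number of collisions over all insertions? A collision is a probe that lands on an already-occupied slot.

10

Insert 943: h=7, slot 7 empty → index 7.
Insert 228: h=7, slot 7 occupied → index 8.
Insert 878: h=7, slots 7,8 occupied → index 11.
Insert 501: h=7, slots 7,8,11 occupied → index 3.
Insert 436: h=7, slots 7,8,11,3 occupied → index 10.
Table: [∅, ∅, ∅, 501, ∅, ∅, ∅, 943, 228, ∅, 436, 878, ∅]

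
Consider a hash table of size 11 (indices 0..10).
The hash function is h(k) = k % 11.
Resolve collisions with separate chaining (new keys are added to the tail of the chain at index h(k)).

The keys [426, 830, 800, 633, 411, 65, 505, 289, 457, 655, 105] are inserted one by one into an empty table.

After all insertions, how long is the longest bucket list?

Insert 426: h=8, bucket 8 empty → new chain.
Insert 830: h=5, bucket 5 empty → new chain.
Insert 800: h=8, bucket 8 nonempty → append to chain.
Insert 633: h=6, bucket 6 empty → new chain.
Insert 411: h=4, bucket 4 empty → new chain.
Insert 65: h=10, bucket 10 empty → new chain.
Insert 505: h=10, bucket 10 nonempty → append to chain.
Insert 289: h=3, bucket 3 empty → new chain.
Insert 457: h=6, bucket 6 nonempty → append to chain.
Insert 655: h=6, bucket 6 nonempty → append to chain.
Insert 105: h=6, bucket 6 nonempty → append to chain.
Final buckets:
0: —
1: —
2: —
3: 289
4: 411
5: 830
6: 633 -> 457 -> 655 -> 105
7: —
8: 426 -> 800
9: —
10: 65 -> 505

4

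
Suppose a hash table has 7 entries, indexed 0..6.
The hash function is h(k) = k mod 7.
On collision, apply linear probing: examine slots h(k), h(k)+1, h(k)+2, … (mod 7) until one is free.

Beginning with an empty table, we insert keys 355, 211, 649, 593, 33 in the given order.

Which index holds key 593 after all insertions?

0

355: h=5 → slot 5
211: h=1 → slot 1
649: h=5, probe 5,6 → slot 6
593: h=5, probe 5,6,0 → slot 0
33: h=5, probe 5,6,0,1,2 → slot 2
Table: [593, 211, 33, _, _, 355, 649]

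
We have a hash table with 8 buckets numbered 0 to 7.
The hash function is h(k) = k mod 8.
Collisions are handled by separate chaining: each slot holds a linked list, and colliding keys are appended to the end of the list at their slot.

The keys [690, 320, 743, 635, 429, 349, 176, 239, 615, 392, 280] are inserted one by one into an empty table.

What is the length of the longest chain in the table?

690 -> bucket 2
320 -> bucket 0
743 -> bucket 7
635 -> bucket 3
429 -> bucket 5
349 -> bucket 5 (collision)
176 -> bucket 0 (collision)
239 -> bucket 7 (collision)
615 -> bucket 7 (collision)
392 -> bucket 0 (collision)
280 -> bucket 0 (collision)
Final buckets:
0: 320 -> 176 -> 392 -> 280
1: ∅
2: 690
3: 635
4: ∅
5: 429 -> 349
6: ∅
7: 743 -> 239 -> 615

4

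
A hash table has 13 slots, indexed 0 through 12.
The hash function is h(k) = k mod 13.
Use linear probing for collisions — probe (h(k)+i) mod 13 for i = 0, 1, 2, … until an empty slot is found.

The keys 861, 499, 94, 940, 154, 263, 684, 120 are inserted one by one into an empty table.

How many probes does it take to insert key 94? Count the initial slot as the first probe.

861: h=3 → slot 3
499: h=5 → slot 5
94: h=3, probe 3,4 → slot 4
940: h=4, probe 4,5,6 → slot 6
154: h=11 → slot 11
263: h=3, probe 3,4,5,6,7 → slot 7
684: h=8 → slot 8
120: h=3, probe 3,4,5,6,7,8,9 → slot 9
Table: [-, -, -, 861, 94, 499, 940, 263, 684, 120, -, 154, -]

2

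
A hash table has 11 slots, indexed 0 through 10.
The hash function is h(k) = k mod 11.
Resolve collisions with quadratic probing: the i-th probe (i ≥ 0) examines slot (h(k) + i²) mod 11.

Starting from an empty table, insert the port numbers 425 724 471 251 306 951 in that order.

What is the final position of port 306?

425 hashes to 7; slot 7 is free => place at 7.
724 hashes to 9; slot 9 is free => place at 9.
471 hashes to 9; 9 taken => place at 10.
251 hashes to 9; 9,10 taken => place at 2.
306 hashes to 9; 9,10,2,7 taken => place at 3.
951 hashes to 5; slot 5 is free => place at 5.
Table: [-, -, 251, 306, -, 951, -, 425, -, 724, 471]

3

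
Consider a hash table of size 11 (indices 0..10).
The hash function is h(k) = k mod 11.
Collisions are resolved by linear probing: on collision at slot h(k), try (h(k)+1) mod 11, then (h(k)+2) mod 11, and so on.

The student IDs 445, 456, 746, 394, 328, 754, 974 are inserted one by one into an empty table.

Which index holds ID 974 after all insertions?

445: h=5 => slot 5
456: h=5, probe 5,6 => slot 6
746: h=9 => slot 9
394: h=9, probe 9,10 => slot 10
328: h=9, probe 9,10,0 => slot 0
754: h=6, probe 6,7 => slot 7
974: h=6, probe 6,7,8 => slot 8
Table: [328, -, -, -, -, 445, 456, 754, 974, 746, 394]

8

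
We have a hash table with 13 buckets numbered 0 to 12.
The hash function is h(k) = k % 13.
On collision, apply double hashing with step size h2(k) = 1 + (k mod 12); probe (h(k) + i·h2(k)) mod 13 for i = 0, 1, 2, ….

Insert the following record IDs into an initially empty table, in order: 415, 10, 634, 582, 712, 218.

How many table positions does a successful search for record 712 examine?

Insert 415: h=12, slot 12 empty -> index 12.
Insert 10: h=10, slot 10 empty -> index 10.
Insert 634: h=10, h2=11, slot 10 occupied -> index 8.
Insert 582: h=10, h2=7, slot 10 occupied -> index 4.
Insert 712: h=10, h2=5, slot 10 occupied -> index 2.
Insert 218: h=10, h2=3, slot 10 occupied -> index 0.
Table: [218, —, 712, —, 582, —, —, —, 634, —, 10, —, 415]
Lookup 712: h=10, h2=5, probe 10,2 → found at 2.

2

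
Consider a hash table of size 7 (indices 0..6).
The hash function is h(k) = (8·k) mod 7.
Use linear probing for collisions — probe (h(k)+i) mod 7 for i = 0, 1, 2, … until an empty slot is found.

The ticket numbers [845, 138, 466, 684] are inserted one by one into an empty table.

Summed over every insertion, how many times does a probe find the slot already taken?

845 hashes to 5; slot 5 is free → place at 5.
138 hashes to 5; 5 taken → place at 6.
466 hashes to 4; slot 4 is free → place at 4.
684 hashes to 5; 5,6 taken → place at 0.
Table: [684, —, —, —, 466, 845, 138]

3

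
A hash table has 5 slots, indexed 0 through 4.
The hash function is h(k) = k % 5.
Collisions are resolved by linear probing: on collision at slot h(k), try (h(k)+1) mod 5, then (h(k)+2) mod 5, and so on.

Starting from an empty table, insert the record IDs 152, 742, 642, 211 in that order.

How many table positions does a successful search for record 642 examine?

152 hashes to 2; slot 2 is free => place at 2.
742 hashes to 2; 2 taken => place at 3.
642 hashes to 2; 2,3 taken => place at 4.
211 hashes to 1; slot 1 is free => place at 1.
Table: [∅, 211, 152, 742, 642]
Lookup 642: h=2, probe 2,3,4 → found at 4.

3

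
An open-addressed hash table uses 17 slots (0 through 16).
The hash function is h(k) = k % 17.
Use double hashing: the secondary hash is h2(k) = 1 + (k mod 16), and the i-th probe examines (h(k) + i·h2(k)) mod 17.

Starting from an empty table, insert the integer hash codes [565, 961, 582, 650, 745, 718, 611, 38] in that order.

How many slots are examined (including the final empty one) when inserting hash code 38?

3

565 hashes to 4; slot 4 is free => place at 4.
961 hashes to 9; slot 9 is free => place at 9.
582 hashes to 4, h2=7; 4 taken => place at 11.
650 hashes to 4, h2=11; 4 taken => place at 15.
745 hashes to 14; slot 14 is free => place at 14.
718 hashes to 4, h2=15; 4 taken => place at 2.
611 hashes to 16; slot 16 is free => place at 16.
38 hashes to 4, h2=7; 4,11 taken => place at 1.
Table: [—, 38, 718, —, 565, —, —, —, —, 961, —, 582, —, —, 745, 650, 611]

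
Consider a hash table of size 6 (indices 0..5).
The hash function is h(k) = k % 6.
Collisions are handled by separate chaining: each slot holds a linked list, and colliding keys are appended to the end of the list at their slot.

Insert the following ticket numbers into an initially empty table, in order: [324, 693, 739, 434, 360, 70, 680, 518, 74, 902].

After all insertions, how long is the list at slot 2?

5

324 → bucket 0
693 → bucket 3
739 → bucket 1
434 → bucket 2
360 → bucket 0 (collision)
70 → bucket 4
680 → bucket 2 (collision)
518 → bucket 2 (collision)
74 → bucket 2 (collision)
902 → bucket 2 (collision)
Final buckets:
0: 324 -> 360
1: 739
2: 434 -> 680 -> 518 -> 74 -> 902
3: 693
4: 70
5: _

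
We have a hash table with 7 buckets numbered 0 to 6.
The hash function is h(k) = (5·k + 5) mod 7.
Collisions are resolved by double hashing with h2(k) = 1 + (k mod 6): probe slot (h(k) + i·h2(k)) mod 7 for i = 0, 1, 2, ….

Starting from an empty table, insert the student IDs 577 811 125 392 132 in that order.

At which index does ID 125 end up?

5

577 hashes to 6; slot 6 is free => place at 6.
811 hashes to 0; slot 0 is free => place at 0.
125 hashes to 0, h2=6; 0,6 taken => place at 5.
392 hashes to 5, h2=3; 5 taken => place at 1.
132 hashes to 0, h2=1; 0,1 taken => place at 2.
Table: [811, 392, 132, ., ., 125, 577]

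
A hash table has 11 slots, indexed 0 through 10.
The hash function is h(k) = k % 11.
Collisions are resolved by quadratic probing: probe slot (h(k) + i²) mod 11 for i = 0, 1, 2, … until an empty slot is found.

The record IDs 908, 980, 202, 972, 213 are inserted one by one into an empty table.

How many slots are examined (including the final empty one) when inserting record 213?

3

Insert 908: h=6, slot 6 empty -> index 6.
Insert 980: h=1, slot 1 empty -> index 1.
Insert 202: h=4, slot 4 empty -> index 4.
Insert 972: h=4, slot 4 occupied -> index 5.
Insert 213: h=4, slots 4,5 occupied -> index 8.
Table: [-, 980, -, -, 202, 972, 908, -, 213, -, -]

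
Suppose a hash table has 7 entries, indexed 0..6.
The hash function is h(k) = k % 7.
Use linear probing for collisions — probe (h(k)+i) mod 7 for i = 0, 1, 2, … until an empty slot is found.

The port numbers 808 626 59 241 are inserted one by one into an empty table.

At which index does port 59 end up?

5

Insert 808: h=3, slot 3 empty => index 3.
Insert 626: h=3, slot 3 occupied => index 4.
Insert 59: h=3, slots 3,4 occupied => index 5.
Insert 241: h=3, slots 3,4,5 occupied => index 6.
Table: [∅, ∅, ∅, 808, 626, 59, 241]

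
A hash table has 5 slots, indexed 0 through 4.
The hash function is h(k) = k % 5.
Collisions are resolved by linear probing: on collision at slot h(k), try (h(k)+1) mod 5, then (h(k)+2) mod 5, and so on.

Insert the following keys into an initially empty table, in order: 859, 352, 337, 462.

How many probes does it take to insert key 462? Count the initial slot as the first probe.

859: h=4 -> slot 4
352: h=2 -> slot 2
337: h=2, probe 2,3 -> slot 3
462: h=2, probe 2,3,4,0 -> slot 0
Table: [462, ., 352, 337, 859]

4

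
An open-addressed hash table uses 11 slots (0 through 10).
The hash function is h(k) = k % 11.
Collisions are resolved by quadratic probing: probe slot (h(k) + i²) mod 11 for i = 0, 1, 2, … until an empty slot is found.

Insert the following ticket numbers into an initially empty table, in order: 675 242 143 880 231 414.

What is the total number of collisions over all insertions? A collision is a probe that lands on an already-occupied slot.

675: h=4 -> slot 4
242: h=0 -> slot 0
143: h=0, probe 0,1 -> slot 1
880: h=0, probe 0,1,4,9 -> slot 9
231: h=0, probe 0,1,4,9,5 -> slot 5
414: h=7 -> slot 7
Table: [242, 143, -, -, 675, 231, -, 414, -, 880, -]

8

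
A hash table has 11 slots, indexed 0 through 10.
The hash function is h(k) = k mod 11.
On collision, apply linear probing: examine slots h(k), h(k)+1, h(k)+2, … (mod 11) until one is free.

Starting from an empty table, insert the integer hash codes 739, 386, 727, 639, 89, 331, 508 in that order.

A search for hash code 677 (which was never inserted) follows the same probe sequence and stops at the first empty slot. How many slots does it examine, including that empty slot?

3

739 hashes to 2; slot 2 is free => place at 2.
386 hashes to 1; slot 1 is free => place at 1.
727 hashes to 1; 1,2 taken => place at 3.
639 hashes to 1; 1,2,3 taken => place at 4.
89 hashes to 1; 1,2,3,4 taken => place at 5.
331 hashes to 1; 1,2,3,4,5 taken => place at 6.
508 hashes to 2; 2,3,4,5,6 taken => place at 7.
Table: [∅, 386, 739, 727, 639, 89, 331, 508, ∅, ∅, ∅]
Lookup 677: h=6, probe 6,7,8 → slot 8 empty, not found.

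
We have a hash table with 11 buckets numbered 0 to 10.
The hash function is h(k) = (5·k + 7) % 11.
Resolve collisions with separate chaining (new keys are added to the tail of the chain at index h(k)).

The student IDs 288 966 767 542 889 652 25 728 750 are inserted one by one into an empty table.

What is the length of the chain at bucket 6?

3

288 → bucket 6
966 → bucket 8
767 → bucket 3
542 → bucket 0
889 → bucket 8 (collision)
652 → bucket 0 (collision)
25 → bucket 0 (collision)
728 → bucket 6 (collision)
750 → bucket 6 (collision)
Final buckets:
0: 542 -> 652 -> 25
1: —
2: —
3: 767
4: —
5: —
6: 288 -> 728 -> 750
7: —
8: 966 -> 889
9: —
10: —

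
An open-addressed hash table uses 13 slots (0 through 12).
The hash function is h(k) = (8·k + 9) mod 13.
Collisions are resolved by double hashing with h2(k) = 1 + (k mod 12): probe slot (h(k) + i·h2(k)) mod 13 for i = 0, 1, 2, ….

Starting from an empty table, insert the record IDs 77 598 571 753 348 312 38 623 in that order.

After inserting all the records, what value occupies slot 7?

38

77: h=1 -> slot 1
598: h=9 -> slot 9
571: h=1, h2=8, probe 1,9,4 -> slot 4
753: h=1, h2=10, probe 1,11 -> slot 11
348: h=11, h2=1, probe 11,12 -> slot 12
312: h=9, h2=1, probe 9,10 -> slot 10
38: h=1, h2=3, probe 1,4,7 -> slot 7
623: h=1, h2=12, probe 1,0 -> slot 0
Table: [623, 77, -, -, 571, -, -, 38, -, 598, 312, 753, 348]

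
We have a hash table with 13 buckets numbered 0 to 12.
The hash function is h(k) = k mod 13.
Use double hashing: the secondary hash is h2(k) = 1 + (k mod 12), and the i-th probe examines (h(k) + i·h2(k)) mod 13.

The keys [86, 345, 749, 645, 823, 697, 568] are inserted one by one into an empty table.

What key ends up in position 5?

Insert 86: h=8, slot 8 empty -> index 8.
Insert 345: h=7, slot 7 empty -> index 7.
Insert 749: h=8, h2=6, slot 8 occupied -> index 1.
Insert 645: h=8, h2=10, slot 8 occupied -> index 5.
Insert 823: h=4, slot 4 empty -> index 4.
Insert 697: h=8, h2=2, slot 8 occupied -> index 10.
Insert 568: h=9, slot 9 empty -> index 9.
Table: [-, 749, -, -, 823, 645, -, 345, 86, 568, 697, -, -]

645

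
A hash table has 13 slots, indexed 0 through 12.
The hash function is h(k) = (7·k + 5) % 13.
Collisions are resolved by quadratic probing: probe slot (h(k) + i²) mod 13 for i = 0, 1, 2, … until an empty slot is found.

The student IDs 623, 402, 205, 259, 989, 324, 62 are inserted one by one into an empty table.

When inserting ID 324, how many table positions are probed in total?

4

Insert 623: h=11, slot 11 empty → index 11.
Insert 402: h=11, slot 11 occupied → index 12.
Insert 205: h=10, slot 10 empty → index 10.
Insert 259: h=11, slots 11,12 occupied → index 2.
Insert 989: h=12, slot 12 occupied → index 0.
Insert 324: h=11, slots 11,12,2 occupied → index 7.
Insert 62: h=10, slots 10,11 occupied → index 1.
Table: [989, 62, 259, _, _, _, _, 324, _, _, 205, 623, 402]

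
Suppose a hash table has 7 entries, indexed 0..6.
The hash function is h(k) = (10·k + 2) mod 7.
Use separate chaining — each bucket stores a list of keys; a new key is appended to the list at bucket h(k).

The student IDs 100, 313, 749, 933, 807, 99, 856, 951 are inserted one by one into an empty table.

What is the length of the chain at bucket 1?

4

100 → bucket 1
313 → bucket 3
749 → bucket 2
933 → bucket 1 (collision)
807 → bucket 1 (collision)
99 → bucket 5
856 → bucket 1 (collision)
951 → bucket 6
Final buckets:
0: .
1: 100 -> 933 -> 807 -> 856
2: 749
3: 313
4: .
5: 99
6: 951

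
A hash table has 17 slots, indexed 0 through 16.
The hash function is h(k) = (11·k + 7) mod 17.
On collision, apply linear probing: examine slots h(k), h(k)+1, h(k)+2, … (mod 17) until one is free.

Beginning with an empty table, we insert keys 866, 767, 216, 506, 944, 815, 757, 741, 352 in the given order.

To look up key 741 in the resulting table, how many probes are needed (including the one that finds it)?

Insert 866: h=13, slot 13 empty => index 13.
Insert 767: h=12, slot 12 empty => index 12.
Insert 216: h=3, slot 3 empty => index 3.
Insert 506: h=14, slot 14 empty => index 14.
Insert 944: h=4, slot 4 empty => index 4.
Insert 815: h=13, slots 13,14 occupied => index 15.
Insert 757: h=4, slot 4 occupied => index 5.
Insert 741: h=15, slot 15 occupied => index 16.
Insert 352: h=3, slots 3,4,5 occupied => index 6.
Table: [., ., ., 216, 944, 757, 352, ., ., ., ., ., 767, 866, 506, 815, 741]
Lookup 741: h=15, probe 15,16 → found at 16.

2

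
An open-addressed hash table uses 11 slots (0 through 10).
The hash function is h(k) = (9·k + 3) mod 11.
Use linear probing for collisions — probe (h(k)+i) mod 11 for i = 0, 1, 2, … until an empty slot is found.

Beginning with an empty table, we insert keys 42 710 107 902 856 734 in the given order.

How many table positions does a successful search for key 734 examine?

Insert 42: h=7, slot 7 empty -> index 7.
Insert 710: h=2, slot 2 empty -> index 2.
Insert 107: h=9, slot 9 empty -> index 9.
Insert 902: h=3, slot 3 empty -> index 3.
Insert 856: h=7, slot 7 occupied -> index 8.
Insert 734: h=9, slot 9 occupied -> index 10.
Table: [—, —, 710, 902, —, —, —, 42, 856, 107, 734]
Lookup 734: h=9, probe 9,10 → found at 10.

2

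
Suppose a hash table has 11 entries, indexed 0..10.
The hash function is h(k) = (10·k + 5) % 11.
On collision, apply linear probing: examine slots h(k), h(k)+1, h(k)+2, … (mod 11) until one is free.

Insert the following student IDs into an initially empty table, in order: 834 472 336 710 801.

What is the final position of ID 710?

0

Insert 834: h=7, slot 7 empty => index 7.
Insert 472: h=6, slot 6 empty => index 6.
Insert 336: h=10, slot 10 empty => index 10.
Insert 710: h=10, slot 10 occupied => index 0.
Insert 801: h=7, slot 7 occupied => index 8.
Table: [710, ∅, ∅, ∅, ∅, ∅, 472, 834, 801, ∅, 336]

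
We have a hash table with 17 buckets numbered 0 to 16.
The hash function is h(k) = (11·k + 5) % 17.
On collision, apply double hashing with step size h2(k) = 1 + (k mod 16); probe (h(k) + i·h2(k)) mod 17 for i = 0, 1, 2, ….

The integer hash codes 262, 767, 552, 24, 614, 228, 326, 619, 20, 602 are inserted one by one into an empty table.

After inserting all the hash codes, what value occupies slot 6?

24

Insert 262: h=14, slot 14 empty => index 14.
Insert 767: h=10, slot 10 empty => index 10.
Insert 552: h=8, slot 8 empty => index 8.
Insert 24: h=14, h2=9, slot 14 occupied => index 6.
Insert 614: h=10, h2=7, slot 10 occupied => index 0.
Insert 228: h=14, h2=5, slot 14 occupied => index 2.
Insert 326: h=4, slot 4 empty => index 4.
Insert 619: h=14, h2=12, slot 14 occupied => index 9.
Insert 20: h=4, h2=5, slots 4,9,14,2 occupied => index 7.
Insert 602: h=14, h2=11, slots 14,8,2 occupied => index 13.
Table: [614, -, 228, -, 326, -, 24, 20, 552, 619, 767, -, -, 602, 262, -, -]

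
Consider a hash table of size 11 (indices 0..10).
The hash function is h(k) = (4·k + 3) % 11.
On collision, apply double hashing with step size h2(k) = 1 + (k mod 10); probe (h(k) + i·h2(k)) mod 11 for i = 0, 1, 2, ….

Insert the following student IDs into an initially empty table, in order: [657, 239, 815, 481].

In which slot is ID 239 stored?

657: h=2 => slot 2
239: h=2, h2=10, probe 2,1 => slot 1
815: h=7 => slot 7
481: h=2, h2=2, probe 2,4 => slot 4
Table: [—, 239, 657, —, 481, —, —, 815, —, —, —]

1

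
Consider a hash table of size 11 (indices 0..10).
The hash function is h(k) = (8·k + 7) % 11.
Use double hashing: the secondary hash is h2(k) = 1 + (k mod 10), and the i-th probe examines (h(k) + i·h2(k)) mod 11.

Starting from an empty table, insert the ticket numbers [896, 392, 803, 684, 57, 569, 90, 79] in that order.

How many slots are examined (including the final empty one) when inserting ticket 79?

2

896 hashes to 3; slot 3 is free -> place at 3.
392 hashes to 8; slot 8 is free -> place at 8.
803 hashes to 7; slot 7 is free -> place at 7.
684 hashes to 1; slot 1 is free -> place at 1.
57 hashes to 1, h2=8; 1 taken -> place at 9.
569 hashes to 5; slot 5 is free -> place at 5.
90 hashes to 1, h2=1; 1 taken -> place at 2.
79 hashes to 1, h2=10; 1 taken -> place at 0.
Table: [79, 684, 90, 896, _, 569, _, 803, 392, 57, _]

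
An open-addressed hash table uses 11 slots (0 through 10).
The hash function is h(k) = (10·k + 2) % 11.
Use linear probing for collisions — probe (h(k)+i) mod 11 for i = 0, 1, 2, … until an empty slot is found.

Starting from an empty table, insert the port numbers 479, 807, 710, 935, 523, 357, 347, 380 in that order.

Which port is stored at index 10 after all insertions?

523

479 hashes to 7; slot 7 is free -> place at 7.
807 hashes to 9; slot 9 is free -> place at 9.
710 hashes to 7; 7 taken -> place at 8.
935 hashes to 2; slot 2 is free -> place at 2.
523 hashes to 7; 7,8,9 taken -> place at 10.
357 hashes to 8; 8,9,10 taken -> place at 0.
347 hashes to 7; 7,8,9,10,0 taken -> place at 1.
380 hashes to 7; 7,8,9,10,0,1,2 taken -> place at 3.
Table: [357, 347, 935, 380, _, _, _, 479, 710, 807, 523]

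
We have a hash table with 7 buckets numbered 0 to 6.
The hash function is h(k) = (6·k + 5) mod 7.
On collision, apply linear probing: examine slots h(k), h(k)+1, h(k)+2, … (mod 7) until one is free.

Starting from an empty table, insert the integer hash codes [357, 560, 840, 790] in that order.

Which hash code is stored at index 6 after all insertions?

560

357 hashes to 5; slot 5 is free -> place at 5.
560 hashes to 5; 5 taken -> place at 6.
840 hashes to 5; 5,6 taken -> place at 0.
790 hashes to 6; 6,0 taken -> place at 1.
Table: [840, 790, -, -, -, 357, 560]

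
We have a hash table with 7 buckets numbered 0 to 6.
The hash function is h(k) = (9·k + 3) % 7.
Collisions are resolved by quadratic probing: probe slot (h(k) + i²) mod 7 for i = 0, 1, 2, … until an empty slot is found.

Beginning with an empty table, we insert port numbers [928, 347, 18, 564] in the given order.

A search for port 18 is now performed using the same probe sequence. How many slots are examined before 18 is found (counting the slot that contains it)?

3

Insert 928: h=4, slot 4 empty -> index 4.
Insert 347: h=4, slot 4 occupied -> index 5.
Insert 18: h=4, slots 4,5 occupied -> index 1.
Insert 564: h=4, slots 4,5,1 occupied -> index 6.
Table: [-, 18, -, -, 928, 347, 564]
Lookup 18: h=4, probe 4,5,1 → found at 1.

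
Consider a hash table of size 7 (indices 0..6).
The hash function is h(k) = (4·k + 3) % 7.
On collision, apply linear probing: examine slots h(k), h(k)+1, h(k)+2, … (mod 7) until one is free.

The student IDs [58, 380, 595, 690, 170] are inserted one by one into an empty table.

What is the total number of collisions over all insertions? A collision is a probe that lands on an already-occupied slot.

5

58 hashes to 4; slot 4 is free -> place at 4.
380 hashes to 4; 4 taken -> place at 5.
595 hashes to 3; slot 3 is free -> place at 3.
690 hashes to 5; 5 taken -> place at 6.
170 hashes to 4; 4,5,6 taken -> place at 0.
Table: [170, —, —, 595, 58, 380, 690]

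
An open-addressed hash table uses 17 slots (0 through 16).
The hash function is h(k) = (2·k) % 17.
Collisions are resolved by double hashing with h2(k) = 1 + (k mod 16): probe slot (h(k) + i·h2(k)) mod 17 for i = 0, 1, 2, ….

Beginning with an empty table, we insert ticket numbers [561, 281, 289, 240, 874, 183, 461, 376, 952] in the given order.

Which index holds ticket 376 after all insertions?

13

561: h=0 -> slot 0
281: h=1 -> slot 1
289: h=0, h2=2, probe 0,2 -> slot 2
240: h=4 -> slot 4
874: h=14 -> slot 14
183: h=9 -> slot 9
461: h=4, h2=14, probe 4,1,15 -> slot 15
376: h=4, h2=9, probe 4,13 -> slot 13
952: h=0, h2=9, probe 0,9,1,10 -> slot 10
Table: [561, 281, 289, —, 240, —, —, —, —, 183, 952, —, —, 376, 874, 461, —]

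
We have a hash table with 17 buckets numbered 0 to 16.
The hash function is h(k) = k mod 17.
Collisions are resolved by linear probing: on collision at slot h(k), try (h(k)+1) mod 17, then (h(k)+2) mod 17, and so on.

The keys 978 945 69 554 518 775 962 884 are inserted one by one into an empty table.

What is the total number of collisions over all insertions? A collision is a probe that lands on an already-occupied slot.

6

978 hashes to 9; slot 9 is free → place at 9.
945 hashes to 10; slot 10 is free → place at 10.
69 hashes to 1; slot 1 is free → place at 1.
554 hashes to 10; 10 taken → place at 11.
518 hashes to 8; slot 8 is free → place at 8.
775 hashes to 10; 10,11 taken → place at 12.
962 hashes to 10; 10,11,12 taken → place at 13.
884 hashes to 0; slot 0 is free → place at 0.
Table: [884, 69, ., ., ., ., ., ., 518, 978, 945, 554, 775, 962, ., ., .]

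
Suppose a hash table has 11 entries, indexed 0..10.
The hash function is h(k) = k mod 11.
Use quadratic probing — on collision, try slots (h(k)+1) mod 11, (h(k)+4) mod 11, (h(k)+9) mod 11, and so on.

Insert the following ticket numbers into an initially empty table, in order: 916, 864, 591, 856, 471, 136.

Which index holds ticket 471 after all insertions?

10

916 hashes to 3; slot 3 is free → place at 3.
864 hashes to 6; slot 6 is free → place at 6.
591 hashes to 8; slot 8 is free → place at 8.
856 hashes to 9; slot 9 is free → place at 9.
471 hashes to 9; 9 taken → place at 10.
136 hashes to 4; slot 4 is free → place at 4.
Table: [—, —, —, 916, 136, —, 864, —, 591, 856, 471]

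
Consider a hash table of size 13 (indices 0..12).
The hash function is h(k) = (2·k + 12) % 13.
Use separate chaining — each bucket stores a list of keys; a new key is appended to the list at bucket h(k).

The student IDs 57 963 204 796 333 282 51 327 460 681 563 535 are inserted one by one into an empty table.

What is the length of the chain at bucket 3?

2

57 → bucket 9
963 → bucket 1
204 → bucket 4
796 → bucket 5
333 → bucket 2
282 → bucket 4 (collision)
51 → bucket 10
327 → bucket 3
460 → bucket 9 (collision)
681 → bucket 9 (collision)
563 → bucket 7
535 → bucket 3 (collision)
Final buckets:
0: -
1: 963
2: 333
3: 327 -> 535
4: 204 -> 282
5: 796
6: -
7: 563
8: -
9: 57 -> 460 -> 681
10: 51
11: -
12: -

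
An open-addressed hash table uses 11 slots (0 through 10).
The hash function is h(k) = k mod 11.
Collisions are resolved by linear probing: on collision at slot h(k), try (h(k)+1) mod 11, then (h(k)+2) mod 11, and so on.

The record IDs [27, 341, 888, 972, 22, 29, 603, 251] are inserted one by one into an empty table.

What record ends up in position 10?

27: h=5 -> slot 5
341: h=0 -> slot 0
888: h=8 -> slot 8
972: h=4 -> slot 4
22: h=0, probe 0,1 -> slot 1
29: h=7 -> slot 7
603: h=9 -> slot 9
251: h=9, probe 9,10 -> slot 10
Table: [341, 22, —, —, 972, 27, —, 29, 888, 603, 251]

251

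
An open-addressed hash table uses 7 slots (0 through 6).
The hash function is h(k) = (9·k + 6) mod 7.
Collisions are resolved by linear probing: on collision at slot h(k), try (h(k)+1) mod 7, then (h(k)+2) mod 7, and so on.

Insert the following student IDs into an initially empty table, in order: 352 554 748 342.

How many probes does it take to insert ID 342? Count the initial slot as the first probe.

2

352: h=3 → slot 3
554: h=1 → slot 1
748: h=4 → slot 4
342: h=4, probe 4,5 → slot 5
Table: [-, 554, -, 352, 748, 342, -]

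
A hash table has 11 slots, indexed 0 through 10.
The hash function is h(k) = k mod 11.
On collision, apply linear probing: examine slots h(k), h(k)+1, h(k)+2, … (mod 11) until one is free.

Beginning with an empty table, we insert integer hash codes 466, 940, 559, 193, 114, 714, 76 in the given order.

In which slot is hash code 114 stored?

Insert 466: h=4, slot 4 empty => index 4.
Insert 940: h=5, slot 5 empty => index 5.
Insert 559: h=9, slot 9 empty => index 9.
Insert 193: h=6, slot 6 empty => index 6.
Insert 114: h=4, slots 4,5,6 occupied => index 7.
Insert 714: h=10, slot 10 empty => index 10.
Insert 76: h=10, slot 10 occupied => index 0.
Table: [76, ., ., ., 466, 940, 193, 114, ., 559, 714]

7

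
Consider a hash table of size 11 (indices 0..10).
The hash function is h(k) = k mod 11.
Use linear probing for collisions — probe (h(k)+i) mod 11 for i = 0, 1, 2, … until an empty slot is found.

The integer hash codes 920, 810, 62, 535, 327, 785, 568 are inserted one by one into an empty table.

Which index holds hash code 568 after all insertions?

920: h=7 → slot 7
810: h=7, probe 7,8 → slot 8
62: h=7, probe 7,8,9 → slot 9
535: h=7, probe 7,8,9,10 → slot 10
327: h=8, probe 8,9,10,0 → slot 0
785: h=4 → slot 4
568: h=7, probe 7,8,9,10,0,1 → slot 1
Table: [327, 568, ∅, ∅, 785, ∅, ∅, 920, 810, 62, 535]

1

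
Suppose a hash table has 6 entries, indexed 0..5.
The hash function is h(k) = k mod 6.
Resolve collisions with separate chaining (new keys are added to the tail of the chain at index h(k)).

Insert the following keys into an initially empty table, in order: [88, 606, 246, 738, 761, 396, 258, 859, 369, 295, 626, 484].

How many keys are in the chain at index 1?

2

Insert 88: h=4, bucket 4 empty → new chain.
Insert 606: h=0, bucket 0 empty → new chain.
Insert 246: h=0, bucket 0 nonempty → append to chain.
Insert 738: h=0, bucket 0 nonempty → append to chain.
Insert 761: h=5, bucket 5 empty → new chain.
Insert 396: h=0, bucket 0 nonempty → append to chain.
Insert 258: h=0, bucket 0 nonempty → append to chain.
Insert 859: h=1, bucket 1 empty → new chain.
Insert 369: h=3, bucket 3 empty → new chain.
Insert 295: h=1, bucket 1 nonempty → append to chain.
Insert 626: h=2, bucket 2 empty → new chain.
Insert 484: h=4, bucket 4 nonempty → append to chain.
Final buckets:
0: 606 -> 246 -> 738 -> 396 -> 258
1: 859 -> 295
2: 626
3: 369
4: 88 -> 484
5: 761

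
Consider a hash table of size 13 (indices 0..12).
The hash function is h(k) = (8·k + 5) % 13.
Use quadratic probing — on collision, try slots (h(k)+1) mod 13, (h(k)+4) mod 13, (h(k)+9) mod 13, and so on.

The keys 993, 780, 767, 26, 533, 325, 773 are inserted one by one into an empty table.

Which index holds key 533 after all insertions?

8

Insert 993: h=6, slot 6 empty → index 6.
Insert 780: h=5, slot 5 empty → index 5.
Insert 767: h=5, slots 5,6 occupied → index 9.
Insert 26: h=5, slots 5,6,9 occupied → index 1.
Insert 533: h=5, slots 5,6,9,1 occupied → index 8.
Insert 325: h=5, slots 5,6,9,1,8 occupied → index 4.
Insert 773: h=1, slot 1 occupied → index 2.
Table: [—, 26, 773, —, 325, 780, 993, —, 533, 767, —, —, —]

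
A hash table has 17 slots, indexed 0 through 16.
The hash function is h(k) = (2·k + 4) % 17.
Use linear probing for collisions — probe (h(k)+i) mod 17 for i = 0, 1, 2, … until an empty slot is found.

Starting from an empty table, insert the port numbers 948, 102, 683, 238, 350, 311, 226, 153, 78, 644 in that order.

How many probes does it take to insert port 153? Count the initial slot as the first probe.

3

948 hashes to 13; slot 13 is free => place at 13.
102 hashes to 4; slot 4 is free => place at 4.
683 hashes to 10; slot 10 is free => place at 10.
238 hashes to 4; 4 taken => place at 5.
350 hashes to 7; slot 7 is free => place at 7.
311 hashes to 14; slot 14 is free => place at 14.
226 hashes to 14; 14 taken => place at 15.
153 hashes to 4; 4,5 taken => place at 6.
78 hashes to 7; 7 taken => place at 8.
644 hashes to 0; slot 0 is free => place at 0.
Table: [644, _, _, _, 102, 238, 153, 350, 78, _, 683, _, _, 948, 311, 226, _]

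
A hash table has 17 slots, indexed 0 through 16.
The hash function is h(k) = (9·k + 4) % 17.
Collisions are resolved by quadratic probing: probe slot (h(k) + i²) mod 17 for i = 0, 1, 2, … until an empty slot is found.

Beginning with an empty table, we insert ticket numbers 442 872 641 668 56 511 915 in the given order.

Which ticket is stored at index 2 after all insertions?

56

442 hashes to 4; slot 4 is free => place at 4.
872 hashes to 15; slot 15 is free => place at 15.
641 hashes to 10; slot 10 is free => place at 10.
668 hashes to 15; 15 taken => place at 16.
56 hashes to 15; 15,16 taken => place at 2.
511 hashes to 13; slot 13 is free => place at 13.
915 hashes to 11; slot 11 is free => place at 11.
Table: [∅, ∅, 56, ∅, 442, ∅, ∅, ∅, ∅, ∅, 641, 915, ∅, 511, ∅, 872, 668]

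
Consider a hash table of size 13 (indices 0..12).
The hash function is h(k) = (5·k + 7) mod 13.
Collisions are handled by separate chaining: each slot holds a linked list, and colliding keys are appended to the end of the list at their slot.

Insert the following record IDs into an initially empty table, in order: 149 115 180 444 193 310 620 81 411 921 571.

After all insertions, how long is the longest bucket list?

149 → bucket 11
115 → bucket 10
180 → bucket 10 (collision)
444 → bucket 4
193 → bucket 10 (collision)
310 → bucket 10 (collision)
620 → bucket 0
81 → bucket 9
411 → bucket 8
921 → bucket 10 (collision)
571 → bucket 2
Final buckets:
0: 620
1: _
2: 571
3: _
4: 444
5: _
6: _
7: _
8: 411
9: 81
10: 115 -> 180 -> 193 -> 310 -> 921
11: 149
12: _

5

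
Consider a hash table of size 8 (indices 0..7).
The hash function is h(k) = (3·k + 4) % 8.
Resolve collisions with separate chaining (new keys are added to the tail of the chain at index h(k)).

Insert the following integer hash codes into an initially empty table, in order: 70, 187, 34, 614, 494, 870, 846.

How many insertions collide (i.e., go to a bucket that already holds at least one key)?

4

Insert 70: h=6, bucket 6 empty -> new chain.
Insert 187: h=5, bucket 5 empty -> new chain.
Insert 34: h=2, bucket 2 empty -> new chain.
Insert 614: h=6, bucket 6 nonempty -> append to chain.
Insert 494: h=6, bucket 6 nonempty -> append to chain.
Insert 870: h=6, bucket 6 nonempty -> append to chain.
Insert 846: h=6, bucket 6 nonempty -> append to chain.
Final buckets:
0: _
1: _
2: 34
3: _
4: _
5: 187
6: 70 -> 614 -> 494 -> 870 -> 846
7: _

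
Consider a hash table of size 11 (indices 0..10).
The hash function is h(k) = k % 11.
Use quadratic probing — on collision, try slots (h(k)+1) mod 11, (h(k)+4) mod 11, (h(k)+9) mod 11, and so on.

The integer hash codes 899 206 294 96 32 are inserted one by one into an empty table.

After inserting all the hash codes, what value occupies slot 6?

899: h=8 -> slot 8
206: h=8, probe 8,9 -> slot 9
294: h=8, probe 8,9,1 -> slot 1
96: h=8, probe 8,9,1,6 -> slot 6
32: h=10 -> slot 10
Table: [—, 294, —, —, —, —, 96, —, 899, 206, 32]

96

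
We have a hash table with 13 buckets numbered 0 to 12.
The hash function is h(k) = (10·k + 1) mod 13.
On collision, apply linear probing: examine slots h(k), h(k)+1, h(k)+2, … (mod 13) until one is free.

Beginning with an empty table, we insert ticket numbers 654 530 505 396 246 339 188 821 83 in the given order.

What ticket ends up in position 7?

654: h=2 -> slot 2
530: h=10 -> slot 10
505: h=7 -> slot 7
396: h=9 -> slot 9
246: h=4 -> slot 4
339: h=11 -> slot 11
188: h=9, probe 9,10,11,12 -> slot 12
821: h=8 -> slot 8
83: h=12, probe 12,0 -> slot 0
Table: [83, -, 654, -, 246, -, -, 505, 821, 396, 530, 339, 188]

505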